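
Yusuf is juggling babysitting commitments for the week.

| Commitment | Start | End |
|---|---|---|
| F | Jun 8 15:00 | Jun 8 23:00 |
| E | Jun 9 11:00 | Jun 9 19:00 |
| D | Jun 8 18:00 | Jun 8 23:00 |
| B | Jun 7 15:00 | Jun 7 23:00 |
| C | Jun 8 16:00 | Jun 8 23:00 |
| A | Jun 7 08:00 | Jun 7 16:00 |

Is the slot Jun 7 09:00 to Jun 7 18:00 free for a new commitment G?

No — it overlaps A, B

A: starts Jun 7 08:00 before G ends Jun 7 18:00, and ends Jun 7 16:00 after G starts Jun 7 09:00 → overlap.
B: starts Jun 7 15:00 before G ends Jun 7 18:00, and ends Jun 7 23:00 after G starts Jun 7 09:00 → overlap.
F: starts Jun 8 15:00 at or after G ends Jun 7 18:00 → clear.
C: starts Jun 8 16:00 at or after G ends Jun 7 18:00 → clear.
D: starts Jun 8 18:00 at or after G ends Jun 7 18:00 → clear.
E: starts Jun 9 11:00 at or after G ends Jun 7 18:00 → clear.
G overlaps A, B.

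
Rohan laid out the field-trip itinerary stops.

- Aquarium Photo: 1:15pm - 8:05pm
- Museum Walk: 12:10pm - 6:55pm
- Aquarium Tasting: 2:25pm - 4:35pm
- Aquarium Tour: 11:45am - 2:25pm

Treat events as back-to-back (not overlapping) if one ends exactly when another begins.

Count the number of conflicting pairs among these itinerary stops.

5

Two intervals overlap when each starts before the other ends.
Sorted by start: Aquarium Tour, Museum Walk, Aquarium Photo, Aquarium Tasting.
Museum Walk starts before Aquarium Tour ends → Aquarium Tour and Museum Walk overlap.
Aquarium Photo starts before Aquarium Tour ends → Aquarium Tour and Aquarium Photo overlap.
Aquarium Tasting starts exactly when Aquarium Tour ends (back-to-back, no overlap).
Aquarium Photo starts before Museum Walk ends → Museum Walk and Aquarium Photo overlap.
Aquarium Tasting starts before Museum Walk ends → Museum Walk and Aquarium Tasting overlap.
Aquarium Tasting starts before Aquarium Photo ends → Aquarium Photo and Aquarium Tasting overlap.
Overlapping pairs: Aquarium Photo & Aquarium Tasting, Aquarium Photo & Aquarium Tour, Aquarium Photo & Museum Walk, Aquarium Tasting & Museum Walk, Aquarium Tour & Museum Walk — 5 in total.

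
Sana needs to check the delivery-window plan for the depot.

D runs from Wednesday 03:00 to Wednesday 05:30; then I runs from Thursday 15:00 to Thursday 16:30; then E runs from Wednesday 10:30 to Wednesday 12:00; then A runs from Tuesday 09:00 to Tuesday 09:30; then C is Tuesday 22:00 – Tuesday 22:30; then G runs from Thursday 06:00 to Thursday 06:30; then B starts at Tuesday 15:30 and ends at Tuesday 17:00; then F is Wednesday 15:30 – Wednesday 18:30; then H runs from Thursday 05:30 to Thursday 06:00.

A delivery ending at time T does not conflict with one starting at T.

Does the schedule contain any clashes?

No

Sorted by start: A, B, C, D, E, F, H, G, I.
B starts after A ends, so A has no further overlaps.
C starts after B ends, so B has no further overlaps.
D starts after C ends, so C has no further overlaps.
E starts after D ends, so D has no further overlaps.
F starts after E ends, so E has no further overlaps.
H starts after F ends, so F has no further overlaps.
G starts exactly when H ends (back-to-back, no overlap), so H has no further overlaps.
I starts after G ends.
Every pair is clear; the schedule has no overlaps.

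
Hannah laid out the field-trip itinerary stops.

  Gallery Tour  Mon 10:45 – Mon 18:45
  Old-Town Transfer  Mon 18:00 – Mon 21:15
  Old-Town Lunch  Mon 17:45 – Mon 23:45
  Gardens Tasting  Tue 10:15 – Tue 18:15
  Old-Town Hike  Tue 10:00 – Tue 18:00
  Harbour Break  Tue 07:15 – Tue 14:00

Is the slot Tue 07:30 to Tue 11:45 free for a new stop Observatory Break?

No — it overlaps Gardens Tasting, Harbour Break, Old-Town Hike

Gallery Tour: ends Mon 18:45 at or before Observatory Break starts Tue 07:30 → clear.
Old-Town Lunch: ends Mon 23:45 at or before Observatory Break starts Tue 07:30 → clear.
Old-Town Transfer: ends Mon 21:15 at or before Observatory Break starts Tue 07:30 → clear.
Harbour Break: starts Tue 07:15 before Observatory Break ends Tue 11:45, and ends Tue 14:00 after Observatory Break starts Tue 07:30 → overlap.
Old-Town Hike: starts Tue 10:00 before Observatory Break ends Tue 11:45, and ends Tue 18:00 after Observatory Break starts Tue 07:30 → overlap.
Gardens Tasting: starts Tue 10:15 before Observatory Break ends Tue 11:45, and ends Tue 18:15 after Observatory Break starts Tue 07:30 → overlap.
Observatory Break overlaps Gardens Tasting, Old-Town Hike, Harbour Break.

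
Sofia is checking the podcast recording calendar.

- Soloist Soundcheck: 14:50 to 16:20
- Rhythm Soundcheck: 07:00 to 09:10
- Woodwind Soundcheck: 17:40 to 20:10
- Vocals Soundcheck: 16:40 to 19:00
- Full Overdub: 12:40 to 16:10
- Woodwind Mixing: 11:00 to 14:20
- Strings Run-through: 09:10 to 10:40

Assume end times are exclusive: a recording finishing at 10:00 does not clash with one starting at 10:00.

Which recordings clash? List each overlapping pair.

Full Overdub & Soloist Soundcheck, Full Overdub & Woodwind Mixing, Vocals Soundcheck & Woodwind Soundcheck

Check each pair: they overlap iff neither finishes before the other starts.
Sorted by start: Rhythm Soundcheck, Strings Run-through, Woodwind Mixing, Full Overdub, Soloist Soundcheck, Vocals Soundcheck, Woodwind Soundcheck.
Strings Run-through starts exactly when Rhythm Soundcheck ends (back-to-back, no overlap), so nothing later overlaps Rhythm Soundcheck either.
Woodwind Mixing starts after Strings Run-through ends, so nothing later overlaps Strings Run-through either.
Full Overdub starts before Woodwind Mixing ends → Woodwind Mixing and Full Overdub overlap.
Soloist Soundcheck starts after Woodwind Mixing ends, so nothing later overlaps Woodwind Mixing either.
Soloist Soundcheck starts before Full Overdub ends → Full Overdub and Soloist Soundcheck overlap.
Vocals Soundcheck starts after Full Overdub ends, so nothing later overlaps Full Overdub either.
Vocals Soundcheck starts after Soloist Soundcheck ends, so nothing later overlaps Soloist Soundcheck either.
Woodwind Soundcheck starts before Vocals Soundcheck ends → Vocals Soundcheck and Woodwind Soundcheck overlap.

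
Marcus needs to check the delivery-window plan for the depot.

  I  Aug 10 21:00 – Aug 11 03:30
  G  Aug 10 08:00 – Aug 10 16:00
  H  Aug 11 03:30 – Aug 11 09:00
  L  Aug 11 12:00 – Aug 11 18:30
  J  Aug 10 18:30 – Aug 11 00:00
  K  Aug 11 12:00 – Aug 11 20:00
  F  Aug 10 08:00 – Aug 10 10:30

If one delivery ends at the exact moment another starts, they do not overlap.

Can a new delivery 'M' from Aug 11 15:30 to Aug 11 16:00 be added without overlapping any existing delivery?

No — it overlaps K, L

F: ends Aug 10 10:30 at or before M starts Aug 11 15:30 → clear.
G: ends Aug 10 16:00 at or before M starts Aug 11 15:30 → clear.
J: ends Aug 11 00:00 at or before M starts Aug 11 15:30 → clear.
I: ends Aug 11 03:30 at or before M starts Aug 11 15:30 → clear.
H: ends Aug 11 09:00 at or before M starts Aug 11 15:30 → clear.
K: starts Aug 11 12:00 before M ends Aug 11 16:00, and ends Aug 11 20:00 after M starts Aug 11 15:30 → overlap.
L: starts Aug 11 12:00 before M ends Aug 11 16:00, and ends Aug 11 18:30 after M starts Aug 11 15:30 → overlap.
M overlaps K, L.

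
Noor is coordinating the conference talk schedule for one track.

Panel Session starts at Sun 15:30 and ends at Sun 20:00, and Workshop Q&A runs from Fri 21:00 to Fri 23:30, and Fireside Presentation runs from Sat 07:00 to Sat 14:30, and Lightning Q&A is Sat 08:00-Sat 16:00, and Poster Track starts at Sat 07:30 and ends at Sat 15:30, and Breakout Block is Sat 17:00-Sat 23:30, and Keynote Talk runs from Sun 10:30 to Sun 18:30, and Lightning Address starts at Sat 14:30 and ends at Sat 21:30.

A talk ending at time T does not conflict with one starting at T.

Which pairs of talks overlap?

Breakout Block & Lightning Address, Fireside Presentation & Lightning Q&A, Fireside Presentation & Poster Track, Keynote Talk & Panel Session, Lightning Address & Lightning Q&A, Lightning Address & Poster Track, Lightning Q&A & Poster Track

Sorted by start: Workshop Q&A, Fireside Presentation, Poster Track, Lightning Q&A, Lightning Address, Breakout Block, Keynote Talk, Panel Session.
Fireside Presentation starts after Workshop Q&A ends, so Workshop Q&A has no further overlaps.
Poster Track starts before Fireside Presentation ends → Fireside Presentation and Poster Track overlap.
Lightning Q&A starts before Fireside Presentation ends → Fireside Presentation and Lightning Q&A overlap.
Lightning Address starts exactly when Fireside Presentation ends (back-to-back, no overlap), so Fireside Presentation has no further overlaps.
Lightning Q&A starts before Poster Track ends → Poster Track and Lightning Q&A overlap.
Lightning Address starts before Poster Track ends → Poster Track and Lightning Address overlap.
Breakout Block starts after Poster Track ends, so Poster Track has no further overlaps.
Lightning Address starts before Lightning Q&A ends → Lightning Q&A and Lightning Address overlap.
Breakout Block starts after Lightning Q&A ends, so Lightning Q&A has no further overlaps.
Breakout Block starts before Lightning Address ends → Lightning Address and Breakout Block overlap.
Keynote Talk starts after Lightning Address ends, so Lightning Address has no further overlaps.
Keynote Talk starts after Breakout Block ends, so Breakout Block has no further overlaps.
Panel Session starts before Keynote Talk ends → Keynote Talk and Panel Session overlap.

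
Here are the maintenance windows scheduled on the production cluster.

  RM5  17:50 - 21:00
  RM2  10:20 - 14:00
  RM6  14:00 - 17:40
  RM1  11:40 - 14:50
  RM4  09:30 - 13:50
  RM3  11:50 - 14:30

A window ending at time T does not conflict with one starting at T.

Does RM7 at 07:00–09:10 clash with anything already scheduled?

No — it doesn't clash with anything

RM4: starts 09:30 at or after RM7 ends 09:10 → clear.
RM2: starts 10:20 at or after RM7 ends 09:10 → clear.
RM1: starts 11:40 at or after RM7 ends 09:10 → clear.
RM3: starts 11:50 at or after RM7 ends 09:10 → clear.
RM6: starts 14:00 at or after RM7 ends 09:10 → clear.
RM5: starts 17:50 at or after RM7 ends 09:10 → clear.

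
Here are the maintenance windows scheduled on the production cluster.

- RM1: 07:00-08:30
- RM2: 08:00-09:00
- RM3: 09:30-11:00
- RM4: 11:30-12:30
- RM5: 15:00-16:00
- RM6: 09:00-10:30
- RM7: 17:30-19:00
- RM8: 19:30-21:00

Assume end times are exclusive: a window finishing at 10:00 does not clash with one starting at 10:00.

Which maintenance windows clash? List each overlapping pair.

Sorted by start: RM1, RM2, RM6, RM3, RM4, RM5, RM7, RM8.
RM2 starts before RM1 ends → RM1 and RM2 overlap.
RM6 starts after RM1 ends, so RM1 has no further overlaps.
RM6 starts exactly when RM2 ends (back-to-back, no overlap), so RM2 has no further overlaps.
RM3 starts before RM6 ends → RM6 and RM3 overlap.
RM4 starts after RM6 ends, so RM6 has no further overlaps.
RM4 starts after RM3 ends, so RM3 has no further overlaps.
RM5 starts after RM4 ends, so RM4 has no further overlaps.
RM7 starts after RM5 ends, so RM5 has no further overlaps.
RM8 starts after RM7 ends.

RM1 & RM2, RM3 & RM6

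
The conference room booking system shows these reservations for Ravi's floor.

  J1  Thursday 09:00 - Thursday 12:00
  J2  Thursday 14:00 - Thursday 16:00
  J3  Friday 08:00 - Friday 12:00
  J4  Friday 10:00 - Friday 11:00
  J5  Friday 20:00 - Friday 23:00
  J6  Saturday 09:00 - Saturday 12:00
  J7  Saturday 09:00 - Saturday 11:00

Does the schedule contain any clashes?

Sorted by start: J1, J2, J3, J4, J5, J6, J7.
J2 starts after J1 ends, so J1 has no further overlaps.
J3 starts after J2 ends, so J2 has no further overlaps.
J4 starts before J3 ends → J3 and J4 overlap.
That's a conflict, so the schedule is not conflict-free.

Yes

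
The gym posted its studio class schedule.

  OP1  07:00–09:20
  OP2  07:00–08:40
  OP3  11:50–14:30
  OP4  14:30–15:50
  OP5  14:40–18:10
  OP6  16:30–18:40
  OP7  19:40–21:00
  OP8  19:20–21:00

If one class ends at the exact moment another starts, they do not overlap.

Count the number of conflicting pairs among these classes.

Two intervals overlap when each starts before the other ends.
Sorted by start: OP1, OP2, OP3, OP4, OP5, OP6, OP8, OP7.
OP2 starts before OP1 ends → OP1 and OP2 overlap.
OP3 starts after OP1 ends — done with OP1.
OP3 starts after OP2 ends — done with OP2.
OP4 starts exactly when OP3 ends (back-to-back, no overlap) — done with OP3.
OP5 starts before OP4 ends → OP4 and OP5 overlap.
OP6 starts after OP4 ends — done with OP4.
OP6 starts before OP5 ends → OP5 and OP6 overlap.
OP8 starts after OP5 ends — done with OP5.
OP8 starts after OP6 ends — done with OP6.
OP7 starts before OP8 ends → OP8 and OP7 overlap.
Overlapping pairs: OP1 & OP2, OP4 & OP5, OP5 & OP6, OP7 & OP8 — 4 in total.

4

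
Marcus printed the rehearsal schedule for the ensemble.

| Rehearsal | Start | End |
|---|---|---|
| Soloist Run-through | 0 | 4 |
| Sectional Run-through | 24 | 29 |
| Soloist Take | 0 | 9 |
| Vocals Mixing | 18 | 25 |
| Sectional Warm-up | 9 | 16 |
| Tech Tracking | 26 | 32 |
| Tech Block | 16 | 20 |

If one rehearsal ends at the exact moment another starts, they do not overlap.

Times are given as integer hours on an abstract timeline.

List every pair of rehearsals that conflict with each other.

Sorted by start: Soloist Run-through, Soloist Take, Sectional Warm-up, Tech Block, Vocals Mixing, Sectional Run-through, Tech Tracking.
Soloist Take starts before Soloist Run-through ends → Soloist Run-through and Soloist Take overlap.
Sectional Warm-up starts after Soloist Run-through ends — done with Soloist Run-through.
Sectional Warm-up starts exactly when Soloist Take ends (back-to-back, no overlap) — done with Soloist Take.
Tech Block starts exactly when Sectional Warm-up ends (back-to-back, no overlap) — done with Sectional Warm-up.
Vocals Mixing starts before Tech Block ends → Tech Block and Vocals Mixing overlap.
Sectional Run-through starts after Tech Block ends — done with Tech Block.
Sectional Run-through starts before Vocals Mixing ends → Vocals Mixing and Sectional Run-through overlap.
Tech Tracking starts after Vocals Mixing ends.
Tech Tracking starts before Sectional Run-through ends → Sectional Run-through and Tech Tracking overlap.

Sectional Run-through & Tech Tracking, Sectional Run-through & Vocals Mixing, Soloist Run-through & Soloist Take, Tech Block & Vocals Mixing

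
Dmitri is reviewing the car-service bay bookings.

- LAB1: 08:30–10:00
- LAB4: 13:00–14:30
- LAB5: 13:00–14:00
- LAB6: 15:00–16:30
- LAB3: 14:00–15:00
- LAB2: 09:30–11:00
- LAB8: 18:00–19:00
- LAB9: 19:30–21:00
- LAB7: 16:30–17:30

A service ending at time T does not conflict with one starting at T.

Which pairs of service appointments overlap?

LAB1 & LAB2, LAB3 & LAB4, LAB4 & LAB5

Sorted by start: LAB1, LAB2, LAB4, LAB5, LAB3, LAB6, LAB7, LAB8, LAB9.
LAB2 starts before LAB1 ends → LAB1 and LAB2 overlap.
LAB4 starts after LAB1 ends, so LAB1 has no further overlaps.
LAB4 starts after LAB2 ends, so LAB2 has no further overlaps.
LAB5 starts before LAB4 ends → LAB4 and LAB5 overlap.
LAB3 starts before LAB4 ends → LAB4 and LAB3 overlap.
LAB6 starts after LAB4 ends, so LAB4 has no further overlaps.
LAB3 starts exactly when LAB5 ends (back-to-back, no overlap), so LAB5 has no further overlaps.
LAB6 starts exactly when LAB3 ends (back-to-back, no overlap), so LAB3 has no further overlaps.
LAB7 starts exactly when LAB6 ends (back-to-back, no overlap), so LAB6 has no further overlaps.
LAB8 starts after LAB7 ends, so LAB7 has no further overlaps.
LAB9 starts after LAB8 ends.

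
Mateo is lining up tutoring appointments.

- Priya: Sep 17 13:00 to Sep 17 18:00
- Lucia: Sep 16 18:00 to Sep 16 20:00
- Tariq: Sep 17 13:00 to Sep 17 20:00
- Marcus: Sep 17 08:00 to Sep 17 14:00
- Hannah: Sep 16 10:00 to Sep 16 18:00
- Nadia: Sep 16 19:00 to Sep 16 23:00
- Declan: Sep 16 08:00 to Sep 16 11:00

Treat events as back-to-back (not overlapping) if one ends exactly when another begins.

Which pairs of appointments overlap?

Declan & Hannah, Lucia & Nadia, Marcus & Priya, Marcus & Tariq, Priya & Tariq

Sorted by start: Declan, Hannah, Lucia, Nadia, Marcus, Tariq, Priya.
Hannah starts before Declan ends → Declan and Hannah overlap.
Lucia starts after Declan ends — done with Declan.
Lucia starts exactly when Hannah ends (back-to-back, no overlap) — done with Hannah.
Nadia starts before Lucia ends → Lucia and Nadia overlap.
Marcus starts after Lucia ends — done with Lucia.
Marcus starts after Nadia ends — done with Nadia.
Tariq starts before Marcus ends → Marcus and Tariq overlap.
Priya starts before Marcus ends → Marcus and Priya overlap.
Priya starts before Tariq ends → Tariq and Priya overlap.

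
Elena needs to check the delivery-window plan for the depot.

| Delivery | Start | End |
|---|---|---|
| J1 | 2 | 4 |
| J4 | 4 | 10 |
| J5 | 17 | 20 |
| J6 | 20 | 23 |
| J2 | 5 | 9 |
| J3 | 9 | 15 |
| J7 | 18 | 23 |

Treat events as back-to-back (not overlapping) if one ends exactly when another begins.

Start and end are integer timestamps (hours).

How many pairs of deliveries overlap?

4

Sorted by start: J1, J4, J2, J3, J5, J7, J6.
J4 starts exactly when J1 ends (back-to-back, no overlap), so J1 has no further overlaps.
J2 starts before J4 ends → J4 and J2 overlap.
J3 starts before J4 ends → J4 and J3 overlap.
J5 starts after J4 ends, so J4 has no further overlaps.
J3 starts exactly when J2 ends (back-to-back, no overlap), so J2 has no further overlaps.
J5 starts after J3 ends, so J3 has no further overlaps.
J7 starts before J5 ends → J5 and J7 overlap.
J6 starts exactly when J5 ends (back-to-back, no overlap).
J6 starts before J7 ends → J7 and J6 overlap.
Overlapping pairs: J2 & J4, J3 & J4, J5 & J7, J6 & J7 — 4 in total.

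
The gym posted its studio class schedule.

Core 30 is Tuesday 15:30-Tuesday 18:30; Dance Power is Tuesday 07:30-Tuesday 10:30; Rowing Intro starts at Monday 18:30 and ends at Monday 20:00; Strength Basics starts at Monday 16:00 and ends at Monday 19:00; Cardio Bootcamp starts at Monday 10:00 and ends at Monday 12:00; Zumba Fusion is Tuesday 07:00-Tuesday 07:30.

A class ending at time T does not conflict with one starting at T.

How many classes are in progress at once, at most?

2

Sweep the timeline, counting +1 at each start and −1 at each end (ends before starts at a tie):
Monday 10:00 start Cardio Bootcamp → 1
Monday 12:00 end Cardio Bootcamp → 0
Monday 16:00 start Strength Basics → 1
Monday 18:30 start Rowing Intro → 2
Monday 19:00 end Strength Basics → 1
Monday 20:00 end Rowing Intro → 0
Tuesday 07:00 start Zumba Fusion → 1
Tuesday 07:30 end Zumba Fusion → 0
Tuesday 07:30 start Dance Power → 1
Tuesday 10:30 end Dance Power → 0
Tuesday 15:30 start Core 30 → 1
Tuesday 18:30 end Core 30 → 0
Peak is 2, at Monday 18:30 (Rowing Intro, Strength Basics).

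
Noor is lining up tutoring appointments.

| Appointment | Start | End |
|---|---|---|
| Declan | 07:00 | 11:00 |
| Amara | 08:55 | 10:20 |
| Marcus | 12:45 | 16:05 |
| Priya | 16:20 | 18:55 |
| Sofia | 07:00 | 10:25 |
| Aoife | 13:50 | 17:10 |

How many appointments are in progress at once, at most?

3

Sort all start/end points and keep a running count:
07:00 start Declan → 1
07:00 start Sofia → 2
08:55 start Amara → 3
10:20 end Amara → 2
10:25 end Sofia → 1
11:00 end Declan → 0
12:45 start Marcus → 1
13:50 start Aoife → 2
16:05 end Marcus → 1
16:20 start Priya → 2
17:10 end Aoife → 1
18:55 end Priya → 0
Peak is 3, at 08:55 (Amara, Declan, Sofia).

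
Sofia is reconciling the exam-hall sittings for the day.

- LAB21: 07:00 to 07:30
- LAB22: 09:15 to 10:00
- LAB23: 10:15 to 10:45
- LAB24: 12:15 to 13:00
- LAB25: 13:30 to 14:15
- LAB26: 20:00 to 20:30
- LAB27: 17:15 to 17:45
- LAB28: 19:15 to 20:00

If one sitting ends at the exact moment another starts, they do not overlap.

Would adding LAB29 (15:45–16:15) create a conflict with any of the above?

LAB21: ends 07:30 at or before LAB29 starts 15:45 → clear.
LAB22: ends 10:00 at or before LAB29 starts 15:45 → clear.
LAB23: ends 10:45 at or before LAB29 starts 15:45 → clear.
LAB24: ends 13:00 at or before LAB29 starts 15:45 → clear.
LAB25: ends 14:15 at or before LAB29 starts 15:45 → clear.
LAB27: starts 17:15 at or after LAB29 ends 16:15 → clear.
LAB28: starts 19:15 at or after LAB29 ends 16:15 → clear.
LAB26: starts 20:00 at or after LAB29 ends 16:15 → clear.

No — it doesn't clash with anything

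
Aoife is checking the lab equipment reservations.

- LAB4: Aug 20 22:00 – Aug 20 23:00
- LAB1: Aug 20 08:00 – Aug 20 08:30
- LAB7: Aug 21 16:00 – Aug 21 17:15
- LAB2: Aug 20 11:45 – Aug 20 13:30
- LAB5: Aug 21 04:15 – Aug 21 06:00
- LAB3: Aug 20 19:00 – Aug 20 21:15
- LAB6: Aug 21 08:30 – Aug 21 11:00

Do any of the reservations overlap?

No

Check each pair: they overlap iff neither finishes before the other starts.
Sorted by start: LAB1, LAB2, LAB3, LAB4, LAB5, LAB6, LAB7.
LAB2 starts after LAB1 ends, so nothing later overlaps LAB1 either.
LAB3 starts after LAB2 ends, so nothing later overlaps LAB2 either.
LAB4 starts after LAB3 ends, so nothing later overlaps LAB3 either.
LAB5 starts after LAB4 ends, so nothing later overlaps LAB4 either.
LAB6 starts after LAB5 ends, so nothing later overlaps LAB5 either.
LAB7 starts after LAB6 ends.
Every pair is clear; the schedule has no overlaps.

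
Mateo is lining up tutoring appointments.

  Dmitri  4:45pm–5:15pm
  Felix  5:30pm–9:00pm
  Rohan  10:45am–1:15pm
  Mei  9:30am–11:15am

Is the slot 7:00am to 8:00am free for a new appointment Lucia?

Mei: starts 9:30am at or after Lucia ends 8:00am → clear.
Rohan: starts 10:45am at or after Lucia ends 8:00am → clear.
Dmitri: starts 4:45pm at or after Lucia ends 8:00am → clear.
Felix: starts 5:30pm at or after Lucia ends 8:00am → clear.

Yes — the slot is free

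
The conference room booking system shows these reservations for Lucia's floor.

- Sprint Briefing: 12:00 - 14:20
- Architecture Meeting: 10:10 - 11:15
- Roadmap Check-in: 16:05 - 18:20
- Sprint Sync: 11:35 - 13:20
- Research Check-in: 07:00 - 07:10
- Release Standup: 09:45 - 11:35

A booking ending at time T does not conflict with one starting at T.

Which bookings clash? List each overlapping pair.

Sorted by start: Research Check-in, Release Standup, Architecture Meeting, Sprint Sync, Sprint Briefing, Roadmap Check-in.
Release Standup starts after Research Check-in ends, so nothing later overlaps Research Check-in either.
Architecture Meeting starts before Release Standup ends → Release Standup and Architecture Meeting overlap.
Sprint Sync starts exactly when Release Standup ends (back-to-back, no overlap), so nothing later overlaps Release Standup either.
Sprint Sync starts after Architecture Meeting ends, so nothing later overlaps Architecture Meeting either.
Sprint Briefing starts before Sprint Sync ends → Sprint Sync and Sprint Briefing overlap.
Roadmap Check-in starts after Sprint Sync ends.
Roadmap Check-in starts after Sprint Briefing ends.

Architecture Meeting & Release Standup, Sprint Briefing & Sprint Sync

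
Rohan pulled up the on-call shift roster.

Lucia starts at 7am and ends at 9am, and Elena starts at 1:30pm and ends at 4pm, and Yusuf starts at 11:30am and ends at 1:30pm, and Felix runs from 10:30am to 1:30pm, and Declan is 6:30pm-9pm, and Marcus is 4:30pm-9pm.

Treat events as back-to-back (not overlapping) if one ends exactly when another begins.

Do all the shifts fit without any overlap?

No

Sorted by start: Lucia, Felix, Yusuf, Elena, Marcus, Declan.
Felix starts after Lucia ends, so Lucia has no further overlaps.
Yusuf starts before Felix ends → Felix and Yusuf overlap.
That's a conflict, so the schedule is not conflict-free.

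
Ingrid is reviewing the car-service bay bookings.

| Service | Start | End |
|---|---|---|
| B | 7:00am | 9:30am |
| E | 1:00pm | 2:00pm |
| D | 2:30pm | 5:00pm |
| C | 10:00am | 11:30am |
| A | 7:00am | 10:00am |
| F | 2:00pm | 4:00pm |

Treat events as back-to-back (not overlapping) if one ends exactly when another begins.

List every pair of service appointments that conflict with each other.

Two intervals overlap when each starts before the other ends.
Sorted by start: A, B, C, E, F, D.
B starts before A ends → A and B overlap.
C starts exactly when A ends (back-to-back, no overlap), so A has no further overlaps.
C starts after B ends, so B has no further overlaps.
E starts after C ends, so C has no further overlaps.
F starts exactly when E ends (back-to-back, no overlap), so E has no further overlaps.
D starts before F ends → F and D overlap.

A & B, D & F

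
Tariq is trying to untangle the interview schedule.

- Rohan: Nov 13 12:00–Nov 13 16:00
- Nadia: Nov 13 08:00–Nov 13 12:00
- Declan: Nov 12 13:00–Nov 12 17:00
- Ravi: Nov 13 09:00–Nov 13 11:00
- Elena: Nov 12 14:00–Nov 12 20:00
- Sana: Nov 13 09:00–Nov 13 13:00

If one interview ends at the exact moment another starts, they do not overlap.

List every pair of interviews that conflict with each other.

Sorted by start: Declan, Elena, Nadia, Sana, Ravi, Rohan.
Elena starts before Declan ends → Declan and Elena overlap.
Nadia starts after Declan ends — done with Declan.
Nadia starts after Elena ends — done with Elena.
Sana starts before Nadia ends → Nadia and Sana overlap.
Ravi starts before Nadia ends → Nadia and Ravi overlap.
Rohan starts exactly when Nadia ends (back-to-back, no overlap).
Ravi starts before Sana ends → Sana and Ravi overlap.
Rohan starts before Sana ends → Sana and Rohan overlap.
Rohan starts after Ravi ends.

Declan & Elena, Nadia & Ravi, Nadia & Sana, Ravi & Sana, Rohan & Sana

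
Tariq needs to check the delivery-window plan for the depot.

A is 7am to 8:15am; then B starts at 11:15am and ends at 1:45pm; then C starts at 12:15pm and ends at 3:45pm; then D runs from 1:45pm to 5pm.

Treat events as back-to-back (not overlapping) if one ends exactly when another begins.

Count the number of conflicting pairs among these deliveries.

Sorted by start: A, B, C, D.
B starts after A ends; A is clear from here.
C starts before B ends → B and C overlap.
D starts exactly when B ends (back-to-back, no overlap).
D starts before C ends → C and D overlap.
Overlapping pairs: B & C, C & D — 2 in total.

2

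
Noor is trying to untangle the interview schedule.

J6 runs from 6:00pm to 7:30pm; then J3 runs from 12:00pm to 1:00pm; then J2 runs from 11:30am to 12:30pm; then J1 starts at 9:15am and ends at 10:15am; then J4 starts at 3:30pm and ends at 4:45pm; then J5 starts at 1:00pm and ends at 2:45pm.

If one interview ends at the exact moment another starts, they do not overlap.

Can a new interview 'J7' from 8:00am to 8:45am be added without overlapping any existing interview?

Yes — the slot is free

J1: starts 9:15am at or after J7 ends 8:45am → clear.
J2: starts 11:30am at or after J7 ends 8:45am → clear.
J3: starts 12:00pm at or after J7 ends 8:45am → clear.
J5: starts 1:00pm at or after J7 ends 8:45am → clear.
J4: starts 3:30pm at or after J7 ends 8:45am → clear.
J6: starts 6:00pm at or after J7 ends 8:45am → clear.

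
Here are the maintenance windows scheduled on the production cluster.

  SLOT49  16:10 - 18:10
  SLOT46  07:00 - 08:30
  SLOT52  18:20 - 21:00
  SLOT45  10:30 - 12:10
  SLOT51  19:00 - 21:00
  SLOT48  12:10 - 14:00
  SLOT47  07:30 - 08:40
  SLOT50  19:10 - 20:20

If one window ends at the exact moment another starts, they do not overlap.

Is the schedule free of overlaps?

Sorted by start: SLOT46, SLOT47, SLOT45, SLOT48, SLOT49, SLOT52, SLOT51, SLOT50.
SLOT47 starts before SLOT46 ends → SLOT46 and SLOT47 overlap.
That's a conflict, so the schedule is not conflict-free.

No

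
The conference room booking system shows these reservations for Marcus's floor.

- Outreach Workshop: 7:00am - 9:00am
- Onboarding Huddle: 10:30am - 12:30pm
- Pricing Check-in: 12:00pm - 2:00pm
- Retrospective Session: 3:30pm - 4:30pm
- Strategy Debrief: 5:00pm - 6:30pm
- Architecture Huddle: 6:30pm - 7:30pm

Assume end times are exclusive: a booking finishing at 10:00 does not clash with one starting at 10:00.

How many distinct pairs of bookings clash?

Sorted by start: Outreach Workshop, Onboarding Huddle, Pricing Check-in, Retrospective Session, Strategy Debrief, Architecture Huddle.
Onboarding Huddle starts after Outreach Workshop ends, so nothing later overlaps Outreach Workshop either.
Pricing Check-in starts before Onboarding Huddle ends → Onboarding Huddle and Pricing Check-in overlap.
Retrospective Session starts after Onboarding Huddle ends, so nothing later overlaps Onboarding Huddle either.
Retrospective Session starts after Pricing Check-in ends, so nothing later overlaps Pricing Check-in either.
Strategy Debrief starts after Retrospective Session ends, so nothing later overlaps Retrospective Session either.
Architecture Huddle starts exactly when Strategy Debrief ends (back-to-back, no overlap).
Overlapping pairs: Onboarding Huddle & Pricing Check-in — 1 in total.

1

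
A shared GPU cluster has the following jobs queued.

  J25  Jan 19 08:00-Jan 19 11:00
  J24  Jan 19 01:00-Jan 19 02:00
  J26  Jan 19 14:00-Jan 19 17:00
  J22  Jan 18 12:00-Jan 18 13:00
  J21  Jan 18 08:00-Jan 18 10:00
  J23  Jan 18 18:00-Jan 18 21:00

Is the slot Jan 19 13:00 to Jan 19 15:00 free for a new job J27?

No — it overlaps J26

J21: ends Jan 18 10:00 at or before J27 starts Jan 19 13:00 → clear.
J22: ends Jan 18 13:00 at or before J27 starts Jan 19 13:00 → clear.
J23: ends Jan 18 21:00 at or before J27 starts Jan 19 13:00 → clear.
J24: ends Jan 19 02:00 at or before J27 starts Jan 19 13:00 → clear.
J25: ends Jan 19 11:00 at or before J27 starts Jan 19 13:00 → clear.
J26: starts Jan 19 14:00 before J27 ends Jan 19 15:00, and ends Jan 19 17:00 after J27 starts Jan 19 13:00 → overlap.
J27 overlaps J26.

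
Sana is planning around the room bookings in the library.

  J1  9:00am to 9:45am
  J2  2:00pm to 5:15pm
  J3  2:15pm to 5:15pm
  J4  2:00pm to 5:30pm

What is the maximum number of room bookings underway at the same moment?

Walk through starts and ends in time order (an end at T is processed before a start at T):
9:00am start J1 → 1
9:45am end J1 → 0
2:00pm start J2 → 1
2:00pm start J4 → 2
2:15pm start J3 → 3
5:15pm end J2 → 2
5:15pm end J3 → 1
5:30pm end J4 → 0
Peak is 3, at 2:15pm (J2, J3, J4).

3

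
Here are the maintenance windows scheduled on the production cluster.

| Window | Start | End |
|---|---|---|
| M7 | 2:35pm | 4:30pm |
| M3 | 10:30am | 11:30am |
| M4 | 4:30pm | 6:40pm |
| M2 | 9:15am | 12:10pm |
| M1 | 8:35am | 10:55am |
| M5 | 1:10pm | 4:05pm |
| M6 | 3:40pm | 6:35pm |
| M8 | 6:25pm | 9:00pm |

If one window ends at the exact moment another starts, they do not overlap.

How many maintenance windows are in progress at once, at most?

Sort all start/end points and keep a running count:
8:35am start M1 → 1
9:15am start M2 → 2
10:30am start M3 → 3
10:55am end M1 → 2
11:30am end M3 → 1
12:10pm end M2 → 0
1:10pm start M5 → 1
2:35pm start M7 → 2
3:40pm start M6 → 3
4:05pm end M5 → 2
4:30pm end M7 → 1
4:30pm start M4 → 2
6:25pm start M8 → 3
6:35pm end M6 → 2
6:40pm end M4 → 1
9:00pm end M8 → 0
Peak is 3, at 10:30am (M1, M2, M3).

3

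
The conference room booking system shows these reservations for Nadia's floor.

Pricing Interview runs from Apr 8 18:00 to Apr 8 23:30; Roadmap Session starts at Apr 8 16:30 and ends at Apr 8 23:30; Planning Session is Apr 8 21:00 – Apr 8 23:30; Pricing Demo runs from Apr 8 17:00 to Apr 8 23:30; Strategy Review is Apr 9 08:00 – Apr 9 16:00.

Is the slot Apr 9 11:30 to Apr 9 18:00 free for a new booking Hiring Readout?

Roadmap Session: ends Apr 8 23:30 at or before Hiring Readout starts Apr 9 11:30 → clear.
Pricing Demo: ends Apr 8 23:30 at or before Hiring Readout starts Apr 9 11:30 → clear.
Pricing Interview: ends Apr 8 23:30 at or before Hiring Readout starts Apr 9 11:30 → clear.
Planning Session: ends Apr 8 23:30 at or before Hiring Readout starts Apr 9 11:30 → clear.
Strategy Review: starts Apr 9 08:00 before Hiring Readout ends Apr 9 18:00, and ends Apr 9 16:00 after Hiring Readout starts Apr 9 11:30 → overlap.
Hiring Readout overlaps Strategy Review.

No — it overlaps Strategy Review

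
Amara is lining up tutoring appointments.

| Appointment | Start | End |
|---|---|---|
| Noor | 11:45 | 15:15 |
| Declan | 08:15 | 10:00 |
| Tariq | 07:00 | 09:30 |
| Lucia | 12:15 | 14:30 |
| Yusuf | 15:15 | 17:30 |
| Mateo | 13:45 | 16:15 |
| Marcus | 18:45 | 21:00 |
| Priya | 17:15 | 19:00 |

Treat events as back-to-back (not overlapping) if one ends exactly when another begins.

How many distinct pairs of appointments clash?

Sorted by start: Tariq, Declan, Noor, Lucia, Mateo, Yusuf, Priya, Marcus.
Declan starts before Tariq ends → Tariq and Declan overlap.
Noor starts after Tariq ends; Tariq is clear from here.
Noor starts after Declan ends; Declan is clear from here.
Lucia starts before Noor ends → Noor and Lucia overlap.
Mateo starts before Noor ends → Noor and Mateo overlap.
Yusuf starts exactly when Noor ends (back-to-back, no overlap); Noor is clear from here.
Mateo starts before Lucia ends → Lucia and Mateo overlap.
Yusuf starts after Lucia ends; Lucia is clear from here.
Yusuf starts before Mateo ends → Mateo and Yusuf overlap.
Priya starts after Mateo ends; Mateo is clear from here.
Priya starts before Yusuf ends → Yusuf and Priya overlap.
Marcus starts after Yusuf ends.
Marcus starts before Priya ends → Priya and Marcus overlap.
Overlapping pairs: Declan & Tariq, Lucia & Mateo, Lucia & Noor, Marcus & Priya, Mateo & Noor, Mateo & Yusuf, Priya & Yusuf — 7 in total.

7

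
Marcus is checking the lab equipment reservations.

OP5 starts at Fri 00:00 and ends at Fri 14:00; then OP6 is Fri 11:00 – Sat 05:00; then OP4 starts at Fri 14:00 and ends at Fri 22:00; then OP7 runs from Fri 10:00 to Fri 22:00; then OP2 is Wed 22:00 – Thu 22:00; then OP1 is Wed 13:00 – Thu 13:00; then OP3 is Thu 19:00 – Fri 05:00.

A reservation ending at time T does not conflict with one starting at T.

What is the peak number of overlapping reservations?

3

Sort all start/end points and keep a running count:
Wed 13:00 start OP1 → 1
Wed 22:00 start OP2 → 2
Thu 13:00 end OP1 → 1
Thu 19:00 start OP3 → 2
Thu 22:00 end OP2 → 1
Fri 00:00 start OP5 → 2
Fri 05:00 end OP3 → 1
Fri 10:00 start OP7 → 2
Fri 11:00 start OP6 → 3
Fri 14:00 end OP5 → 2
Fri 14:00 start OP4 → 3
Fri 22:00 end OP4 → 2
Fri 22:00 end OP7 → 1
Sat 05:00 end OP6 → 0
Peak is 3, at Fri 11:00 (OP5, OP6, OP7).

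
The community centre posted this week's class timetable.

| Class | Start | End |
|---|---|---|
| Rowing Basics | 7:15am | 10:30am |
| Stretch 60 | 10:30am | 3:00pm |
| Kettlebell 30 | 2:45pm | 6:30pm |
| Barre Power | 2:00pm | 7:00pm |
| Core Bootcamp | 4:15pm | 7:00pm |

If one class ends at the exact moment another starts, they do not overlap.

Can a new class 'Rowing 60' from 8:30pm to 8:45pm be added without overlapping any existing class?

Yes — the slot is free

Rowing Basics: ends 10:30am at or before Rowing 60 starts 8:30pm → clear.
Stretch 60: ends 3:00pm at or before Rowing 60 starts 8:30pm → clear.
Barre Power: ends 7:00pm at or before Rowing 60 starts 8:30pm → clear.
Kettlebell 30: ends 6:30pm at or before Rowing 60 starts 8:30pm → clear.
Core Bootcamp: ends 7:00pm at or before Rowing 60 starts 8:30pm → clear.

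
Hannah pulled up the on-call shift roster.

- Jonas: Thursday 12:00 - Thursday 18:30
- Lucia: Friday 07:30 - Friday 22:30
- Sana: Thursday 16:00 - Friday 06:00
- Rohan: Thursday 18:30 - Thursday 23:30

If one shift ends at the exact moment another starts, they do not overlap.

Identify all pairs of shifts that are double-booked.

Sorted by start: Jonas, Sana, Rohan, Lucia.
Sana starts before Jonas ends → Jonas and Sana overlap.
Rohan starts exactly when Jonas ends (back-to-back, no overlap), so Jonas has no further overlaps.
Rohan starts before Sana ends → Sana and Rohan overlap.
Lucia starts after Sana ends.
Lucia starts after Rohan ends.

Jonas & Sana, Rohan & Sana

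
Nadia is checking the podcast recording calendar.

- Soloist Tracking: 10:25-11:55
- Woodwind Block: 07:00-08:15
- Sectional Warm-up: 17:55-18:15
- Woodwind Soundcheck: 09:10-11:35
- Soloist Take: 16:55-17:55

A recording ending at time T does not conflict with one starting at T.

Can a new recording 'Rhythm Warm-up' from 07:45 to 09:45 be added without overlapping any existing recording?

No — it overlaps Woodwind Block, Woodwind Soundcheck

Woodwind Block: starts 07:00 before Rhythm Warm-up ends 09:45, and ends 08:15 after Rhythm Warm-up starts 07:45 → overlap.
Woodwind Soundcheck: starts 09:10 before Rhythm Warm-up ends 09:45, and ends 11:35 after Rhythm Warm-up starts 07:45 → overlap.
Soloist Tracking: starts 10:25 at or after Rhythm Warm-up ends 09:45 → clear.
Soloist Take: starts 16:55 at or after Rhythm Warm-up ends 09:45 → clear.
Sectional Warm-up: starts 17:55 at or after Rhythm Warm-up ends 09:45 → clear.
Rhythm Warm-up overlaps Woodwind Block, Woodwind Soundcheck.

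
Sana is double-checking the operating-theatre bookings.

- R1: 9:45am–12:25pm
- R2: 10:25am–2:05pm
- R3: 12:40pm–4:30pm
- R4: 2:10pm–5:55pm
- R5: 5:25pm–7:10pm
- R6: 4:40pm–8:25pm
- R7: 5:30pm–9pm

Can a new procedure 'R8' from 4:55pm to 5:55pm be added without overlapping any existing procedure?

No — it overlaps R4, R5, R6, R7

R1: ends 12:25pm at or before R8 starts 4:55pm → clear.
R2: ends 2:05pm at or before R8 starts 4:55pm → clear.
R3: ends 4:30pm at or before R8 starts 4:55pm → clear.
R4: starts 2:10pm before R8 ends 5:55pm, and ends 5:55pm after R8 starts 4:55pm → overlap.
R6: starts 4:40pm before R8 ends 5:55pm, and ends 8:25pm after R8 starts 4:55pm → overlap.
R5: starts 5:25pm before R8 ends 5:55pm, and ends 7:10pm after R8 starts 4:55pm → overlap.
R7: starts 5:30pm before R8 ends 5:55pm, and ends 9pm after R8 starts 4:55pm → overlap.
R8 overlaps R4, R5, R6, R7.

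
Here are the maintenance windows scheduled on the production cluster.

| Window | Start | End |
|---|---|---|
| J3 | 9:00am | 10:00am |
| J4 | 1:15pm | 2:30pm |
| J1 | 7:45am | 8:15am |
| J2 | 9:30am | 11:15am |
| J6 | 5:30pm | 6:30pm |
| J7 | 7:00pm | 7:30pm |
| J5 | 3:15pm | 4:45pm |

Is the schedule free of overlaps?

Check each pair: they overlap iff neither finishes before the other starts.
Sorted by start: J1, J3, J2, J4, J5, J6, J7.
J3 starts after J1 ends; J1 is clear from here.
J2 starts before J3 ends → J3 and J2 overlap.
That's a conflict, so the schedule is not conflict-free.

No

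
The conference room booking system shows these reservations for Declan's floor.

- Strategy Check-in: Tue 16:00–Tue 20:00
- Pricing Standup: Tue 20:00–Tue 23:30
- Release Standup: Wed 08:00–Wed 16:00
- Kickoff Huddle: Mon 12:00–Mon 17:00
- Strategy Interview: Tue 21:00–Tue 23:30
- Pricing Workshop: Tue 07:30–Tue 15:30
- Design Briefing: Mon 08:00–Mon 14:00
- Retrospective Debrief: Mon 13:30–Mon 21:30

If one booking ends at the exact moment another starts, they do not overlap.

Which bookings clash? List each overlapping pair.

Two intervals overlap when each starts before the other ends.
Sorted by start: Design Briefing, Kickoff Huddle, Retrospective Debrief, Pricing Workshop, Strategy Check-in, Pricing Standup, Strategy Interview, Release Standup.
Kickoff Huddle starts before Design Briefing ends → Design Briefing and Kickoff Huddle overlap.
Retrospective Debrief starts before Design Briefing ends → Design Briefing and Retrospective Debrief overlap.
Pricing Workshop starts after Design Briefing ends; Design Briefing is clear from here.
Retrospective Debrief starts before Kickoff Huddle ends → Kickoff Huddle and Retrospective Debrief overlap.
Pricing Workshop starts after Kickoff Huddle ends; Kickoff Huddle is clear from here.
Pricing Workshop starts after Retrospective Debrief ends; Retrospective Debrief is clear from here.
Strategy Check-in starts after Pricing Workshop ends; Pricing Workshop is clear from here.
Pricing Standup starts exactly when Strategy Check-in ends (back-to-back, no overlap); Strategy Check-in is clear from here.
Strategy Interview starts before Pricing Standup ends → Pricing Standup and Strategy Interview overlap.
Release Standup starts after Pricing Standup ends.
Release Standup starts after Strategy Interview ends.

Design Briefing & Kickoff Huddle, Design Briefing & Retrospective Debrief, Kickoff Huddle & Retrospective Debrief, Pricing Standup & Strategy Interview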